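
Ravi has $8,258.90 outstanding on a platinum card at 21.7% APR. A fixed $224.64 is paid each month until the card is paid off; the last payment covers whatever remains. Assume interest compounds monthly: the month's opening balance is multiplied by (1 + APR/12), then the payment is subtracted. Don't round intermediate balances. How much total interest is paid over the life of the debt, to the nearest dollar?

$5,443

Monthly rate r = 21.7%/12 = 1.80833% = 0.0180833.
Payoff takes n = ⌈−ln(1 − rB₀/P)/ln(1+r)⌉ = ⌈60.995⌉ = 61 payments; the last is $223.43.
Total paid = 60·$224.64 + $223.43 = $13,701.83.
Total interest = total paid − principal = $13,701.83 − $8,258.90 = $5,442.93.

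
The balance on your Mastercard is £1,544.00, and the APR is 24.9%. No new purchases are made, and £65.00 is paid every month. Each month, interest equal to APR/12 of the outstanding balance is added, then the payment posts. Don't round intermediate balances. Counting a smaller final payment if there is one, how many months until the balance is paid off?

34 payments

Monthly rate r = 24.9%/12 = 2.075% = 0.02075.
Recurrence: B ← B·(1+r) − £65.00.
Month 1: interest £32.04; balance after payment £1,511.04.
Month 2: interest £31.35; balance after payment £1,477.39.
Closed form: n = −ln(1 − rB₀/P)/ln(1+r) = −ln(0.50711)/ln(1.02075) ≈ 33.063, so the balance reaches zero during payment 34.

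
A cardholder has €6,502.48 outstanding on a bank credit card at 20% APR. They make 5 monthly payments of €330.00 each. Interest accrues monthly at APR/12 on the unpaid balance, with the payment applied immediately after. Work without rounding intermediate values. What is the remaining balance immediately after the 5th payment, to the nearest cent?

€5,356.80

Monthly rate r = 20%/12 = 1.66667% = 0.0166667.
Each month: B ← B·(1+r) − €330.00.
Month 1: interest €108.37; balance after payment €6,280.85.
Month 2: interest €104.68; balance after payment €6,055.54.
Month 3: interest €100.93; balance after payment €5,826.46.
Month 4: interest €97.11; balance after payment €5,593.57.
Month 5: interest €93.23; balance after payment €5,356.80.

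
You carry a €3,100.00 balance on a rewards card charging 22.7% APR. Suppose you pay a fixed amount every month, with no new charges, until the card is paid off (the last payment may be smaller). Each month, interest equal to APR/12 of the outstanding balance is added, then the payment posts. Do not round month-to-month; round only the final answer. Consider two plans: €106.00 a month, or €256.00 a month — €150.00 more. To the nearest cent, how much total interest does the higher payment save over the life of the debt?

Monthly rate r = 22.7%/12 = 1.89167% = 0.0189167.
At €106.00/mo: n = ⌈−ln(1 − rB₀/P)/ln(1+r)⌉ = 43 payments (last €105.31); total interest = total paid − €3,100.00 = €1,457.31.
At €256.00/mo: 14 payments (last €226.15); total interest €454.15.
Interest saved = €1,457.31 − €454.15 = €1,003.16.

€1,003.16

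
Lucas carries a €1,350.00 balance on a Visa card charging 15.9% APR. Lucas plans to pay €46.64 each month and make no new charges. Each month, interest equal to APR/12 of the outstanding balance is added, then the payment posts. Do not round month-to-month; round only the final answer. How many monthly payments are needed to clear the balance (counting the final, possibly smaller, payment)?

Monthly rate r = 15.9%/12 = 1.325% = 0.01325.
Recurrence: B ← B·(1+r) − €46.64.
Month 1: interest €17.89; balance after payment €1,321.25.
Month 2: interest €17.51; balance after payment €1,292.11.
Closed form: n = −ln(1 − rB₀/P)/ln(1+r) = −ln(0.61648)/ln(1.01325) ≈ 36.750, so the balance reaches zero during payment 37.

37 months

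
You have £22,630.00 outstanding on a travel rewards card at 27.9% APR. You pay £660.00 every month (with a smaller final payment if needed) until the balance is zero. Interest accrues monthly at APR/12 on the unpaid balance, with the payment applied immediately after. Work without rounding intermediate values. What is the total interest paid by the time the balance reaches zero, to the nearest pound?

Monthly rate r = 27.9%/12 = 2.325% = 0.02325.
Payoff takes n = ⌈−ln(1 − rB₀/P)/ln(1+r)⌉ = ⌈69.418⌉ = 70 payments; the last is £278.00.
Total paid = 69·£660.00 + £278.00 = £45,818.00.
Total interest = total paid − principal = £45,818.00 − £22,630.00 = £23,188.00.

£23,188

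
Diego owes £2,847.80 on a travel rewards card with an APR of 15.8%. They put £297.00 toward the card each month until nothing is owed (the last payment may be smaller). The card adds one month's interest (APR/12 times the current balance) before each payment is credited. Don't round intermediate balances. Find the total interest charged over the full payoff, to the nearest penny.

Monthly rate r = 15.8%/12 = 1.31667% = 0.0131667.
Payoff takes n = ⌈−ln(1 − rB₀/P)/ln(1+r)⌉ = ⌈10.317⌉ = 11 payments; the last is £94.71.
Total paid = 10·£297.00 + £94.71 = £3,064.71.
Total interest = total paid − principal = £3,064.71 − £2,847.80 = £216.91.

£216.91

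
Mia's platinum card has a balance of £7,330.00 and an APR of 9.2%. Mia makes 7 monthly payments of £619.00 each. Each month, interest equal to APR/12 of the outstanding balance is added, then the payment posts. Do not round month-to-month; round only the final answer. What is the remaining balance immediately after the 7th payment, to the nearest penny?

£3,298.60

Monthly rate r = 9.2%/12 = 0.766667% = 0.00766667.
Each month: B ← B·(1+r) − £619.00.
Month 1: interest £56.20; balance after payment £6,767.20.
Month 2: interest £51.88; balance after payment £6,200.08.
Month 3: interest £47.53; balance after payment £5,628.61.
Month 4: interest £43.15; balance after payment £5,052.77.
Month 5: interest £38.74; balance after payment £4,472.50.
Month 6: interest £34.29; balance after payment £3,887.79.
Month 7: interest £29.81; balance after payment £3,298.60.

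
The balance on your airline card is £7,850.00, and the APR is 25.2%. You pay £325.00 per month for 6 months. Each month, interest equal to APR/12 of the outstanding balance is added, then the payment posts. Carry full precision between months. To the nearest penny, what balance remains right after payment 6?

Monthly rate r = 25.2%/12 = 2.1% = 0.021.
Each month: B ← B·(1+r) − £325.00.
Month 1: interest £164.85; balance after payment £7,689.85.
Month 2: interest £161.49; balance after payment £7,526.34.
Month 3: interest £158.05; balance after payment £7,359.39.
Month 4: interest £154.55; balance after payment £7,188.94.
Month 5: interest £150.97; balance after payment £7,014.90.
Month 6: interest £147.31; balance after payment £6,837.22.

£6,837.22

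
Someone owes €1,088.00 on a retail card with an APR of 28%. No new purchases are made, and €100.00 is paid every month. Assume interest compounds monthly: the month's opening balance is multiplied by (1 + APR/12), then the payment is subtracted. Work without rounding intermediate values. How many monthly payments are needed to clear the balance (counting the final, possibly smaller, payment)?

13 months

Monthly rate r = 28%/12 = 2.33333% = 0.0233333.
Recurrence: B ← B·(1+r) − €100.00.
Month 1: interest €25.39; balance after payment €1,013.39.
Month 2: interest €23.65; balance after payment €937.03.
Closed form: n = −ln(1 − rB₀/P)/ln(1+r) = −ln(0.74613)/ln(1.02333) ≈ 12.697, so the balance reaches zero during payment 13.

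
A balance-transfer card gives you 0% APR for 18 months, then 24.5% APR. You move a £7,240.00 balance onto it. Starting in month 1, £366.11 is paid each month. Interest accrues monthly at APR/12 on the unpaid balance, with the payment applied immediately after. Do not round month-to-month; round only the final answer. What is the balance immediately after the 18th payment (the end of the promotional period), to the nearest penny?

£650.02

Promo months 1–18 at r₀ = 0%/12 = 0; months 19+ at r₁ = 24.5%/12 = 0.0204167.
After month 18 (no interest yet): B = £7,240.00 − 18·£366.11 = £650.02.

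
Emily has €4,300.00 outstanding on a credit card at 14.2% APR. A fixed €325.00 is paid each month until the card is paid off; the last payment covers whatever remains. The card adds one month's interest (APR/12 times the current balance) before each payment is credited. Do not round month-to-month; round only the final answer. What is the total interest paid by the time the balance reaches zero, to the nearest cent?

Monthly rate r = 14.2%/12 = 1.18333% = 0.0118333.
Payoff takes n = ⌈−ln(1 − rB₀/P)/ln(1+r)⌉ = ⌈14.474⌉ = 15 payments; the last is €154.56.
Total paid = 14·€325.00 + €154.56 = €4,704.56.
Total interest = total paid − principal = €4,704.56 − €4,300.00 = €404.56.

€404.56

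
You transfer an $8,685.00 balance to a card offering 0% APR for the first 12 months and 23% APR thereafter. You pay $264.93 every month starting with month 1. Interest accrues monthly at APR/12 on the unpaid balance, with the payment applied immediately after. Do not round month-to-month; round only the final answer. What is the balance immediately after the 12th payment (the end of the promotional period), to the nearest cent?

$5,505.84

Promo months 1–12 at r₀ = 0%/12 = 0; months 13+ at r₁ = 23%/12 = 0.0191667.
After month 12 (no interest yet): B = $8,685.00 − 12·$264.93 = $5,505.84.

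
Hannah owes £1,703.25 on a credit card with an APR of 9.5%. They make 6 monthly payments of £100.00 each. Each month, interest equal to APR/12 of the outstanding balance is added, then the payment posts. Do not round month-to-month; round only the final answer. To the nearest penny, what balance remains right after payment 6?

Monthly rate r = 9.5%/12 = 0.791667% = 0.00791667.
Each month: B ← B·(1+r) − £100.00.
Month 1: interest £13.48; balance after payment £1,616.73.
Month 2: interest £12.80; balance after payment £1,529.53.
Month 3: interest £12.11; balance after payment £1,441.64.
Month 4: interest £11.41; balance after payment £1,353.06.
Month 5: interest £10.71; balance after payment £1,263.77.
Month 6: interest £10.00; balance after payment £1,173.77.

£1,173.77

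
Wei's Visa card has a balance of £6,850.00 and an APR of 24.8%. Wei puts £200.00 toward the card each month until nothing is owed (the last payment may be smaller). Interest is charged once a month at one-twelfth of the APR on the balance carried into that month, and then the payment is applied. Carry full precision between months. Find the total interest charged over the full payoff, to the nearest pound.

Monthly rate r = 24.8%/12 = 2.06667% = 0.0206667.
Payoff takes n = ⌈−ln(1 − rB₀/P)/ln(1+r)⌉ = ⌈60.150⌉ = 61 payments; the last is £30.28.
Total paid = 60·£200.00 + £30.28 = £12,030.28.
Total interest = total paid − principal = £12,030.28 − £6,850.00 = £5,180.28.

£5,180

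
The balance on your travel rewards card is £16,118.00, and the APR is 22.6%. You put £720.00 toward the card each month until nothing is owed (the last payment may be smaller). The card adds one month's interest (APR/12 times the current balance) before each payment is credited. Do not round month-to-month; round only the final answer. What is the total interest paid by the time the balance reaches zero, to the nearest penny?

£5,010.92

Monthly rate r = 22.6%/12 = 1.88333% = 0.0188333.
Payoff takes n = ⌈−ln(1 − rB₀/P)/ln(1+r)⌉ = ⌈29.344⌉ = 30 payments; the last is £248.92.
Total paid = 29·£720.00 + £248.92 = £21,128.92.
Total interest = total paid − principal = £21,128.92 − £16,118.00 = £5,010.92.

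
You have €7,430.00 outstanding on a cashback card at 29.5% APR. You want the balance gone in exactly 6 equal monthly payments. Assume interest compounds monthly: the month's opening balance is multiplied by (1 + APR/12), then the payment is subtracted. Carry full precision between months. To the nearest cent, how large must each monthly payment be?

Monthly rate r = 29.5%/12 = 2.45833% = 0.0245833.
Level-payment amortization: P = B₀·r / (1 − (1+r)^(−n)) = 7430.00·0.0245833 / (1 − 1.02458^(−6)).
Denominator 1 − (1+r)^(−6) = 0.135596975.
P = 182.654 / 0.135596975 ≈ 1347.04.

€1,347.04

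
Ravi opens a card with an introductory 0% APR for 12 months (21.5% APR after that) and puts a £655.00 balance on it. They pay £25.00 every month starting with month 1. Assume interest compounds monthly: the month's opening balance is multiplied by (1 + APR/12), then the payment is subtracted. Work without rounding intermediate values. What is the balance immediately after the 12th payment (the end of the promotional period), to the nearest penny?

Promo months 1–12 at r₀ = 0%/12 = 0; months 13+ at r₁ = 21.5%/12 = 0.0179167.
After month 12 (no interest yet): B = £655.00 − 12·£25.00 = £355.00.

£355.00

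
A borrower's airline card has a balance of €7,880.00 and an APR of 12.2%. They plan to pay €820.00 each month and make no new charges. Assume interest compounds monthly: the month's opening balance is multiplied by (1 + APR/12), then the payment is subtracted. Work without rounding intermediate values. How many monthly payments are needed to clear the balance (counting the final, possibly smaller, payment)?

Monthly rate r = 12.2%/12 = 1.01667% = 0.0101667.
Recurrence: B ← B·(1+r) − €820.00.
Month 1: interest €80.11; balance after payment €7,140.11.
Month 2: interest €72.59; balance after payment €6,392.70.
Closed form: n = −ln(1 − rB₀/P)/ln(1+r) = −ln(0.9023)/ln(1.01017) ≈ 10.164, so the balance reaches zero during payment 11.

11 months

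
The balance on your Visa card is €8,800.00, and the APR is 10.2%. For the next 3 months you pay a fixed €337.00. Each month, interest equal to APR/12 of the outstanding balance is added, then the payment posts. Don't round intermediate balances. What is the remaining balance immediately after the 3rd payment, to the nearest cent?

€8,006.69

Monthly rate r = 10.2%/12 = 0.85% = 0.0085.
Each month: B ← B·(1+r) − €337.00.
Month 1: interest €74.80; balance after payment €8,537.80.
Month 2: interest €72.57; balance after payment €8,273.37.
Month 3: interest €70.32; balance after payment €8,006.69.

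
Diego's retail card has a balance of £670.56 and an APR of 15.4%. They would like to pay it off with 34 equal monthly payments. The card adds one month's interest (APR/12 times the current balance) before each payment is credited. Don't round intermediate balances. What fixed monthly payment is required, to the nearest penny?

£24.46

Monthly rate r = 15.4%/12 = 1.28333% = 0.0128333.
Level-payment amortization: P = B₀·r / (1 − (1+r)^(−n)) = 670.56·0.0128333 / (1 − 1.01283^(−34)).
Denominator 1 − (1+r)^(−34) = 0.35180082.
P = 8.60552 / 0.35180082 ≈ 24.46.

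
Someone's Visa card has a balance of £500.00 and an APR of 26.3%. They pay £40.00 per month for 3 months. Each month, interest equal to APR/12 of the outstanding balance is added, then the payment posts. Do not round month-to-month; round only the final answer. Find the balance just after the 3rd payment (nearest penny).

Monthly rate r = 26.3%/12 = 2.19167% = 0.0219167.
Each month: B ← B·(1+r) − £40.00.
Month 1: interest £10.96; balance after payment £470.96.
Month 2: interest £10.32; balance after payment £441.28.
Month 3: interest £9.67; balance after payment £410.95.

£410.95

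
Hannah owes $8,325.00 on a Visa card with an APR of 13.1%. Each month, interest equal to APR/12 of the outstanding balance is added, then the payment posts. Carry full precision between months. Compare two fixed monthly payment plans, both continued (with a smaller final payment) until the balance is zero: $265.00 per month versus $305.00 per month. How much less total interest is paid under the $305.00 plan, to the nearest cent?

$312.57

Monthly rate r = 13.1%/12 = 1.09167% = 0.0109167.
At $265.00/mo: n = ⌈−ln(1 − rB₀/P)/ln(1+r)⌉ = 39 payments (last $181.09); total interest = total paid − $8,325.00 = $1,926.09.
At $305.00/mo: 33 payments (last $178.52); total interest $1,613.52.
Interest saved = $1,926.09 − $1,613.52 = $312.57.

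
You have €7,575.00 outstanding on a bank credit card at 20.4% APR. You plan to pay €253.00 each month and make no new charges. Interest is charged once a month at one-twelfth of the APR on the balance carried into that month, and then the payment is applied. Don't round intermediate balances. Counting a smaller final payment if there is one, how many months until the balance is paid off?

Monthly rate r = 20.4%/12 = 1.7% = 0.017.
Recurrence: B ← B·(1+r) − €253.00.
Month 1: interest €128.77; balance after payment €7,450.77.
Month 2: interest €126.66; balance after payment €7,324.44.
Closed form: n = −ln(1 − rB₀/P)/ln(1+r) = −ln(0.49101)/ln(1.017) ≈ 42.196, so the balance reaches zero during payment 43.

43 months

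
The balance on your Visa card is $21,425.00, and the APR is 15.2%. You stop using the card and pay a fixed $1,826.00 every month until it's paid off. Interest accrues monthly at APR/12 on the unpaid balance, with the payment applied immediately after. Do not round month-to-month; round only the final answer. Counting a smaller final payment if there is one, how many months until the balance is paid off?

13 months

Monthly rate r = 15.2%/12 = 1.26667% = 0.0126667.
Recurrence: B ← B·(1+r) − $1,826.00.
Month 1: interest $271.38; balance after payment $19,870.38.
Month 2: interest $251.69; balance after payment $18,296.07.
Closed form: n = −ln(1 − rB₀/P)/ln(1+r) = −ln(0.85138)/ln(1.01267) ≈ 12.783, so the balance reaches zero during payment 13.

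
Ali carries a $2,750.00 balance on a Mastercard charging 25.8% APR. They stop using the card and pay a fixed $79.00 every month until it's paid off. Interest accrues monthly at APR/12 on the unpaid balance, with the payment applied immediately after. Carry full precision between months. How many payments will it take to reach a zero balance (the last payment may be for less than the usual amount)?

Monthly rate r = 25.8%/12 = 2.15% = 0.0215.
Recurrence: B ← B·(1+r) − $79.00.
Month 1: interest $59.13; balance after payment $2,730.12.
Month 2: interest $58.70; balance after payment $2,709.82.
Closed form: n = −ln(1 − rB₀/P)/ln(1+r) = −ln(0.25158)/ln(1.0215) ≈ 64.873, so the balance reaches zero during payment 65.

65 months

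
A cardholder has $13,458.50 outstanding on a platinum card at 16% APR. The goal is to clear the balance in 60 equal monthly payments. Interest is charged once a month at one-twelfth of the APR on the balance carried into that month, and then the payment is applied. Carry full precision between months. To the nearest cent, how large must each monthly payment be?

Monthly rate r = 16%/12 = 1.33333% = 0.0133333.
Level-payment amortization: P = B₀·r / (1 − (1+r)^(−n)) = 13458.50·0.0133333 / (1 − 1.01333^(−60)).
Denominator 1 − (1+r)^(−60) = 0.548289416.
P = 179.447 / 0.548289416 ≈ 327.28.

$327.28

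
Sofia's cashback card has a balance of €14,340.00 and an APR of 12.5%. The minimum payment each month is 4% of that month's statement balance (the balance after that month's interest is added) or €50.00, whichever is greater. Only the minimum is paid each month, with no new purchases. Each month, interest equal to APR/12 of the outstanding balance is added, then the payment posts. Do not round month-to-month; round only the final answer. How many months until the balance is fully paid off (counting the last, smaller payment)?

110 months

Monthly rate r = 12.5%/12 = 1.04167% = 0.0104167.
While 4% of the post-interest balance exceeds €50.00, each month B ← (B·(1+r))·(1 − 0.04), i.e. B shrinks by the factor (1+r)·0.96 = 0.97.
This holds for months 1–81. Entering month 82 the balance is €1,216.35; 4% of the post-interest balance is now below €50.00, so the flat €50.00 minimum applies from here.
From month 82 a fixed €50.00 at rate r clears €1,216.35 in 29 more payments. Total: 81 + 29 = 110 months.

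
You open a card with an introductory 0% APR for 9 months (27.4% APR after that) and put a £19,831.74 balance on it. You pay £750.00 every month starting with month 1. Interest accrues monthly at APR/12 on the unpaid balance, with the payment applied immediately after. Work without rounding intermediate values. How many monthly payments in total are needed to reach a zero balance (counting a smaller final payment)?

32 months

Promo months 1–9 at r₀ = 0%/12 = 0; months 10+ at r₁ = 27.4%/12 = 0.0228333.
After month 9 (no interest yet): B = £19,831.74 − 9·£750.00 = £13,081.74.
Then at r₁ with £750.00/mo: n₂ = −ln(1 − r₁·B/P)/ln(1+r₁) ≈ 22.50 → 23 more payments.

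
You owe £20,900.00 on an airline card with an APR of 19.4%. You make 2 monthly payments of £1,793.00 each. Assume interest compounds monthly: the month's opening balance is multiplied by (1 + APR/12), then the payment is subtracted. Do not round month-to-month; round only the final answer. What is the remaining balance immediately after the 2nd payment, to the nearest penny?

£17,966.24

Monthly rate r = 19.4%/12 = 1.61667% = 0.0161667.
Each month: B ← B·(1+r) − £1,793.00.
Month 1: interest £337.88; balance after payment £19,444.88.
Month 2: interest £314.36; balance after payment £17,966.24.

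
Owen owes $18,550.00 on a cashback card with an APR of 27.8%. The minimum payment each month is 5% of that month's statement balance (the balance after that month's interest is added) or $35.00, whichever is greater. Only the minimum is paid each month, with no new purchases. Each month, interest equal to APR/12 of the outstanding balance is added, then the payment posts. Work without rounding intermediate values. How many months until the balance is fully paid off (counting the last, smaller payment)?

143 months

Monthly rate r = 27.8%/12 = 2.31667% = 0.0231667.
While 5% of the post-interest balance exceeds $35.00, each month B ← (B·(1+r))·(1 − 0.05), i.e. B shrinks by the factor (1+r)·0.95 = 0.97201.
This holds for months 1–117. Entering month 118 the balance is $669.47; 5% of the post-interest balance is now below $35.00, so the flat $35.00 minimum applies from here.
From month 118 a fixed $35.00 at rate r clears $669.47 in 26 more payments. Total: 117 + 26 = 143 months.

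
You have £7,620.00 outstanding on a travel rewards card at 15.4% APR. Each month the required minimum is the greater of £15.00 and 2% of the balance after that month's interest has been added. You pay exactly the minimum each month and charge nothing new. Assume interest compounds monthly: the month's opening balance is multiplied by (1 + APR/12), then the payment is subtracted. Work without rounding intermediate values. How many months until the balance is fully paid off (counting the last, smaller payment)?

Monthly rate r = 15.4%/12 = 1.28333% = 0.0128333.
While 2% of the post-interest balance exceeds £15.00, each month B ← (B·(1+r))·(1 − 0.02), i.e. B shrinks by the factor (1+r)·0.98 = 0.99258.
This holds for months 1–313. Entering month 314 the balance is £739.79; 2% of the post-interest balance is now below £15.00, so the flat £15.00 minimum applies from here.
From month 314 a fixed £15.00 at rate r clears £739.79 in 79 more payments. Total: 313 + 79 = 392 months.

392 months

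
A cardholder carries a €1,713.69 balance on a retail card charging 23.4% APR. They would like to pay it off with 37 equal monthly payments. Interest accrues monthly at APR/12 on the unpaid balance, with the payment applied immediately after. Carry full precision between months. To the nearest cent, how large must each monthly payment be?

€65.45

Monthly rate r = 23.4%/12 = 1.95% = 0.0195.
Level-payment amortization: P = B₀·r / (1 − (1+r)^(−n)) = 1713.69·0.0195 / (1 − 1.0195^(−37)).
Denominator 1 − (1+r)^(−37) = 0.510590398.
P = 33.417 / 0.510590398 ≈ 65.45.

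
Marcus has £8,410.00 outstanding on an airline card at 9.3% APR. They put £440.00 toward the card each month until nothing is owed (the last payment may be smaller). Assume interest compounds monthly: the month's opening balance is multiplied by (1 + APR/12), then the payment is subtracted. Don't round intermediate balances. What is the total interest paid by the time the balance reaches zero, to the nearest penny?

£727.69

Monthly rate r = 9.3%/12 = 0.775% = 0.00775.
Payoff takes n = ⌈−ln(1 − rB₀/P)/ln(1+r)⌉ = ⌈20.767⌉ = 21 payments; the last is £337.69.
Total paid = 20·£440.00 + £337.69 = £9,137.69.
Total interest = total paid − principal = £9,137.69 − £8,410.00 = £727.69.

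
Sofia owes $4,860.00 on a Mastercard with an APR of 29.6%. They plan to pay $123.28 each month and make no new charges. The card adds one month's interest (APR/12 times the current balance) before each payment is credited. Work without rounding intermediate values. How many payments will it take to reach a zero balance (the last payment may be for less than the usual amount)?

148 payments

Monthly rate r = 29.6%/12 = 2.46667% = 0.0246667.
Recurrence: B ← B·(1+r) − $123.28.
Month 1: interest $119.88; balance after payment $4,856.60.
Month 2: interest $119.80; balance after payment $4,853.12.
Closed form: n = −ln(1 − rB₀/P)/ln(1+r) = −ln(0.027579)/ln(1.02467) ≈ 147.356, so the balance reaches zero during payment 148.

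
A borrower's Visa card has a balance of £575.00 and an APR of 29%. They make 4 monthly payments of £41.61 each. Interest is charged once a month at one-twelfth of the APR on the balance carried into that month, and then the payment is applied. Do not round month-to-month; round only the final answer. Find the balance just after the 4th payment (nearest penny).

£460.06

Monthly rate r = 29%/12 = 2.41667% = 0.0241667.
Each month: B ← B·(1+r) − £41.61.
Month 1: interest £13.90; balance after payment £547.29.
Month 2: interest £13.23; balance after payment £518.90.
Month 3: interest £12.54; balance after payment £489.83.
Month 4: interest £11.84; balance after payment £460.06.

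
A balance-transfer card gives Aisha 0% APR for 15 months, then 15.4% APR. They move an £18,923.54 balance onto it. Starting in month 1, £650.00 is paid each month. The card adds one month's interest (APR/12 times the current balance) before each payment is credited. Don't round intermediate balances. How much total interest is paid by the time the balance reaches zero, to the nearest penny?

£1,012.73

Promo months 1–15 at r₀ = 0%/12 = 0; months 16+ at r₁ = 15.4%/12 = 0.0128333.
After month 15 (no interest yet): B = £18,923.54 − 15·£650.00 = £9,173.54.
Then at r₁ with £650.00/mo: n₂ = −ln(1 − r₁·B/P)/ln(1+r₁) ≈ 15.67 → 16 more payments.
Total paid = 30·£650.00 + £436.27 = £19,936.27; interest = £19,936.27 − £18,923.54 = £1,012.73.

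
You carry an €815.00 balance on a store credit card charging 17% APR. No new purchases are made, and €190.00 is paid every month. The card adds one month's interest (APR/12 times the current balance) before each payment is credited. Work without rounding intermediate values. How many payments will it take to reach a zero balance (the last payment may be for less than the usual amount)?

Monthly rate r = 17%/12 = 1.41667% = 0.0141667.
Recurrence: B ← B·(1+r) − €190.00.
Month 1: interest €11.55; balance after payment €636.55.
Month 2: interest €9.02; balance after payment €455.56.
Month 3: interest €6.45; balance after payment €272.02.
Month 4: interest €3.85; balance after payment €85.87.
Month 5: interest €1.22; balance after payment €0.00.

5 months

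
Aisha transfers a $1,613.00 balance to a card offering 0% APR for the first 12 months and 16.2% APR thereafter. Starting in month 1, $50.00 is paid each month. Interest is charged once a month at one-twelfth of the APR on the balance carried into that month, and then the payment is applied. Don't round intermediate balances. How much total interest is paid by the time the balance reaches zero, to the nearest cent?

Promo months 1–12 at r₀ = 0%/12 = 0; months 13+ at r₁ = 16.2%/12 = 0.0135.
After month 12 (no interest yet): B = $1,613.00 − 12·$50.00 = $1,013.00.
Then at r₁ with $50.00/mo: n₂ = −ln(1 − r₁·B/P)/ln(1+r₁) ≈ 23.83 → 24 more payments.
Total paid = 35·$50.00 + $41.46 = $1,791.46; interest = $1,791.46 − $1,613.00 = $178.46.

$178.46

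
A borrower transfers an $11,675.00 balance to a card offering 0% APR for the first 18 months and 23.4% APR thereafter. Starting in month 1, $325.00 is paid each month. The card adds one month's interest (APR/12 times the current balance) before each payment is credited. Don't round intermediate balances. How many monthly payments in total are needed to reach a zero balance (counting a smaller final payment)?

Promo months 1–18 at r₀ = 0%/12 = 0; months 19+ at r₁ = 23.4%/12 = 0.0195.
After month 18 (no interest yet): B = $11,675.00 − 18·$325.00 = $5,825.00.
Then at r₁ with $325.00/mo: n₂ = −ln(1 − r₁·B/P)/ln(1+r₁) ≈ 22.27 → 23 more payments.

41 months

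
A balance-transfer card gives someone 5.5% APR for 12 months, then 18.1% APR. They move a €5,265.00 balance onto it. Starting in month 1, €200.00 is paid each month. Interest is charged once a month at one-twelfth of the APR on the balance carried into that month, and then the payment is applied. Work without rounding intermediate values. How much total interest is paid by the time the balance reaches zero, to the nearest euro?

€694

Promo months 1–12 at r₀ = 5.5%/12 = 0.00458333; months 13+ at r₁ = 18.1%/12 = 0.0150833.
After month 12: iterate B ← B·(1+r₀) − €200.00 for 12 months → €3,100.55.
Then at r₁ with €200.00/mo: n₂ = −ln(1 − r₁·B/P)/ln(1+r₁) ≈ 17.79 → 18 more payments.
Total paid = 29·€200.00 + €158.60 = €5,958.60; interest = €5,958.60 − €5,265.00 = €693.60.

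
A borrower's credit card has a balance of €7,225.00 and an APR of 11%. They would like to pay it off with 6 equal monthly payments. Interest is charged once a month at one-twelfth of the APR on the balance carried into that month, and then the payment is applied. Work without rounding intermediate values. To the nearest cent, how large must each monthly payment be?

Monthly rate r = 11%/12 = 0.916667% = 0.00916667.
Level-payment amortization: P = B₀·r / (1 − (1+r)^(−n)) = 7225.00·0.00916667 / (1 − 1.00917^(−6)).
Denominator 1 − (1+r)^(−6) = 0.0532776773.
P = 66.2292 / 0.0532776773 ≈ 1243.09.

€1,243.09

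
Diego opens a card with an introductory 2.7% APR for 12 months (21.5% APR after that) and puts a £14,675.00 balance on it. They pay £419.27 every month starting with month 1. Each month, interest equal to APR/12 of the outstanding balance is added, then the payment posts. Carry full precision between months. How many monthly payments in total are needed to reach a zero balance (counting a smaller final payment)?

Promo months 1–12 at r₀ = 2.7%/12 = 0.00225; months 13+ at r₁ = 21.5%/12 = 0.0179167.
After month 12: iterate B ← B·(1+r₀) − £419.27 for 12 months → £9,982.19.
Then at r₁ with £419.27/mo: n₂ = −ln(1 − r₁·B/P)/ln(1+r₁) ≈ 31.32 → 32 more payments.

44 months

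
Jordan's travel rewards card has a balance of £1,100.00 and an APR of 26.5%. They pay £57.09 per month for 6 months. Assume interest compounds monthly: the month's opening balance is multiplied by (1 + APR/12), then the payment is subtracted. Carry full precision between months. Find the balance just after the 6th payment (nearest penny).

£892.02

Monthly rate r = 26.5%/12 = 2.20833% = 0.0220833.
Each month: B ← B·(1+r) − £57.09.
Month 1: interest £24.29; balance after payment £1,067.20.
Month 2: interest £23.57; balance after payment £1,033.68.
Month 3: interest £22.83; balance after payment £999.42.
Month 4: interest £22.07; balance after payment £964.40.
Month 5: interest £21.30; balance after payment £928.60.
Month 6: interest £20.51; balance after payment £892.02.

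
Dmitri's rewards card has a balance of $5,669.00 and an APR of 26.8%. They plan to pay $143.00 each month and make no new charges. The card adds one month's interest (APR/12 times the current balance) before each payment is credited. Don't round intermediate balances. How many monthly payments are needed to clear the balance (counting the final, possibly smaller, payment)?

99 months

Monthly rate r = 26.8%/12 = 2.23333% = 0.0223333.
Recurrence: B ← B·(1+r) − $143.00.
Month 1: interest $126.61; balance after payment $5,652.61.
Month 2: interest $126.24; balance after payment $5,635.85.
Closed form: n = −ln(1 − rB₀/P)/ln(1+r) = −ln(0.11463)/ln(1.02233) ≈ 98.065, so the balance reaches zero during payment 99.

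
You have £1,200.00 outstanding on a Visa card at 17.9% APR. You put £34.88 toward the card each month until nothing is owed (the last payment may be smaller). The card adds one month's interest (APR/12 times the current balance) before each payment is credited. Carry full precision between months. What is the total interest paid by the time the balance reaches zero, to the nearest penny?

Monthly rate r = 17.9%/12 = 1.49167% = 0.0149167.
Payoff takes n = ⌈−ln(1 − rB₀/P)/ln(1+r)⌉ = ⌈48.619⌉ = 49 payments; the last is £21.65.
Total paid = 48·£34.88 + £21.65 = £1,695.89.
Total interest = total paid − principal = £1,695.89 − £1,200.00 = £495.89.

£495.89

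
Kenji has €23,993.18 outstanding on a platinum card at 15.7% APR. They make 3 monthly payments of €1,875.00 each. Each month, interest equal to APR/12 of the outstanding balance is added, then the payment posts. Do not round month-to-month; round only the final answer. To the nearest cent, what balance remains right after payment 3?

€19,248.37

Monthly rate r = 15.7%/12 = 1.30833% = 0.0130833.
Each month: B ← B·(1+r) − €1,875.00.
Month 1: interest €313.91; balance after payment €22,432.09.
Month 2: interest €293.49; balance after payment €20,850.58.
Month 3: interest €272.80; balance after payment €19,248.37.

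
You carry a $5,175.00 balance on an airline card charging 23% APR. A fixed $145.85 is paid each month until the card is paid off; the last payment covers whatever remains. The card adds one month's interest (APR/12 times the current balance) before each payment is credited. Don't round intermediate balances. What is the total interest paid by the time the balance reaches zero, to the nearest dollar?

$3,580

Monthly rate r = 23%/12 = 1.91667% = 0.0191667.
Payoff takes n = ⌈−ln(1 − rB₀/P)/ln(1+r)⌉ = ⌈60.027⌉ = 61 payments; the last is $4.03.
Total paid = 60·$145.85 + $4.03 = $8,755.03.
Total interest = total paid − principal = $8,755.03 − $5,175.00 = $3,580.03.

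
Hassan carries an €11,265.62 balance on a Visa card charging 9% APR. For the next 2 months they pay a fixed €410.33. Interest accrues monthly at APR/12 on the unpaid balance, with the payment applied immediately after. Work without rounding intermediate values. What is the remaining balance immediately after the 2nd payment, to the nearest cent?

Monthly rate r = 9%/12 = 0.75% = 0.0075.
Each month: B ← B·(1+r) − €410.33.
Month 1: interest €84.49; balance after payment €10,939.78.
Month 2: interest €82.05; balance after payment €10,611.50.

€10,611.50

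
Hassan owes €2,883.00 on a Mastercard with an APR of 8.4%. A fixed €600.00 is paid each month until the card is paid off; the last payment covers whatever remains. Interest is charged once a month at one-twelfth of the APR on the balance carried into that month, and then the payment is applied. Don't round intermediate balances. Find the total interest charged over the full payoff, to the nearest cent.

Monthly rate r = 8.4%/12 = 0.7% = 0.007.
Payoff takes n = ⌈−ln(1 − rB₀/P)/ln(1+r)⌉ = ⌈4.905⌉ = 5 payments; the last is €543.03.
Total paid = 4·€600.00 + €543.03 = €2,943.03.
Total interest = total paid − principal = €2,943.03 − €2,883.00 = €60.03.

€60.03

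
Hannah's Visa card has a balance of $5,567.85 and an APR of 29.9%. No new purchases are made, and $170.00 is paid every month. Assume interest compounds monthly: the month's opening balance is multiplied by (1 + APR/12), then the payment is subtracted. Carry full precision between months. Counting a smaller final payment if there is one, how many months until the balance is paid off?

Monthly rate r = 29.9%/12 = 2.49167% = 0.0249167.
Recurrence: B ← B·(1+r) − $170.00.
Month 1: interest $138.73; balance after payment $5,536.58.
Month 2: interest $137.95; balance after payment $5,504.54.
Closed form: n = −ln(1 − rB₀/P)/ln(1+r) = −ln(0.18393)/ln(1.02492) ≈ 68.798, so the balance reaches zero during payment 69.

69 payments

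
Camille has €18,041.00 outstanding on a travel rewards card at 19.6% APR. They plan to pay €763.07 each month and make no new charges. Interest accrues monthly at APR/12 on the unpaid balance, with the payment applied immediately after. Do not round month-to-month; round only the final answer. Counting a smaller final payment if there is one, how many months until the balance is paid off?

Monthly rate r = 19.6%/12 = 1.63333% = 0.0163333.
Recurrence: B ← B·(1+r) − €763.07.
Month 1: interest €294.67; balance after payment €17,572.60.
Month 2: interest €287.02; balance after payment €17,096.55.
Closed form: n = −ln(1 − rB₀/P)/ln(1+r) = −ln(0.61384)/ln(1.01633) ≈ 30.123, so the balance reaches zero during payment 31.

31 months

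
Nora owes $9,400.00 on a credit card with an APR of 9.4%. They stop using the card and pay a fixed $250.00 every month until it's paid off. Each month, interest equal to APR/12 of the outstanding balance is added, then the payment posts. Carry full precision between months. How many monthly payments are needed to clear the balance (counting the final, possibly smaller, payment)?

45 months

Monthly rate r = 9.4%/12 = 0.783333% = 0.00783333.
Recurrence: B ← B·(1+r) − $250.00.
Month 1: interest $73.63; balance after payment $9,223.63.
Month 2: interest $72.25; balance after payment $9,045.89.
Closed form: n = −ln(1 − rB₀/P)/ln(1+r) = −ln(0.70547)/ln(1.00783) ≈ 44.714, so the balance reaches zero during payment 45.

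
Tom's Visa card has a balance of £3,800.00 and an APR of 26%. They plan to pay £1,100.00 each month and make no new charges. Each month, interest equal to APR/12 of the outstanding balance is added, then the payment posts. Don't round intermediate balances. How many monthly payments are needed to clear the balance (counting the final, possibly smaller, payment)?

Monthly rate r = 26%/12 = 2.16667% = 0.0216667.
Recurrence: B ← B·(1+r) − £1,100.00.
Month 1: interest £82.33; balance after payment £2,782.33.
Month 2: interest £60.28; balance after payment £1,742.62.
Month 3: interest £37.76; balance after payment £680.37.
Month 4: interest £14.74; balance after payment £0.00.

4 payments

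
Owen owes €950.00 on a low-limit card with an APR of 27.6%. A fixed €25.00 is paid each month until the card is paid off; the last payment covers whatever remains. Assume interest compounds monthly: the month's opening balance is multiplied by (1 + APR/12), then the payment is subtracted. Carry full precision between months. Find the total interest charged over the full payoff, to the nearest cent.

€1,327.42

Monthly rate r = 27.6%/12 = 2.3% = 0.023.
Payoff takes n = ⌈−ln(1 − rB₀/P)/ln(1+r)⌉ = ⌈91.096⌉ = 92 payments; the last is €2.42.
Total paid = 91·€25.00 + €2.42 = €2,277.42.
Total interest = total paid − principal = €2,277.42 − €950.00 = €1,327.42.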